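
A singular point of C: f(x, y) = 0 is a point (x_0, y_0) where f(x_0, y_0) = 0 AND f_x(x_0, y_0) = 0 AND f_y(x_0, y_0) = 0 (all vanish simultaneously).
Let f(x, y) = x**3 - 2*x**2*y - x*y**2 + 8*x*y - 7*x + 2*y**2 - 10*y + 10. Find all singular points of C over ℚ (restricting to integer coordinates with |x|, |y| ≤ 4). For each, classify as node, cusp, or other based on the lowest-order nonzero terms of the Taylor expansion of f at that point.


Singular points: {(1, 2)}; classification: node.

Compute partial derivatives:
  f_x = 3*x**2 - 4*x*y - y**2 + 8*y - 7.
  f_y = -2*x**2 - 2*x*y + 8*x + 4*y - 10.
Scan x_0 ∈ {−4, ..., 4}. For each x_0, f_y(x_0, y) is a polynomial in y; find its integer roots y ∈ {−4, ..., 4}, then test f_x and f at those candidates.
  x = -4: f_y(-4, y) = 12*y - 74; no integer root y with |y| ≤ 4.
  x = -3: f_y(-3, y) = 10*y - 52; no integer root y with |y| ≤ 4.
  x = -2: f_y(-2, y) = 8*y - 34; no integer root y with |y| ≤ 4.
  x = -1: f_y(-1, y) = 6*y - 20; no integer root y with |y| ≤ 4.
  x = 0: f_y(0, y) = 4*y - 10; no integer root y with |y| ≤ 4.
  x = 1: f_y(1, y) = 2*y - 4; vanishes at y ∈ {2}. (1, 2): f_x = 0, f = 0 — SINGULAR.
  x = 2: f_y(2, y) = -2; no integer root y with |y| ≤ 4.
  x = 3: f_y(3, y) = -2*y - 4; vanishes at y ∈ {-2}. (3, -2): f_x = 24 ≠ 0.
  x = 4: f_y(4, y) = -4*y - 10; no integer root y with |y| ≤ 4.
Only singular point on the grid: (1, 2).
Classify: substitute x = 1 + u, y = 2 + v and expand: f = u**3 - 2*u**2*v - u**2 - u*v**2 + v**2.
No constant or linear terms (consistent with a singular point). Quadratic part: -u**2 + v**2. Cubic part: u**3 - 2*u**2*v - u*v**2.
The quadratic part v**2 - u**2 = (v − u)(v + u) splits into two distinct linear factors, so there are two distinct tangent lines y − 2 = ±(x − 1) — this is a node (ordinary double point).
Classification: node.


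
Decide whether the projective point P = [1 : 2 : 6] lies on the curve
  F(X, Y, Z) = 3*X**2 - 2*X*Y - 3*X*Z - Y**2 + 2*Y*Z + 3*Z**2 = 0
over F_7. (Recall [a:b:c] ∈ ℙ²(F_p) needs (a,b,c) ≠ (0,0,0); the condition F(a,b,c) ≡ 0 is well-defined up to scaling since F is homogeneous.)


F(1,2,6) ≡ 4 (mod 7); P is NOT on the curve.

Evaluate F(1, 2, 6) term-by-term (mod 7).
  3*X**2 ↦ 3·1·1·1 = 3
  -2*X*Y ↦ -2·1·2·1 = -4
  -3*X*Z ↦ -3·1·1·6 = -18
  -Y**2 ↦ -1·1·4·1 = -4
  2*Y*Z ↦ 2·1·2·6 = 24
  3*Z**2 ↦ 3·1·1·36 = 108
Sum: F(1, 2, 6) = (3) + (-4) + (-18) + (-4) + (24) + (108) = 109.
Reducing mod 7: 109 ≡ 4 (mod 7).
Since F(a, b, c) ≡ 4 ≠ 0 (mod 7), P does NOT lie on the curve.


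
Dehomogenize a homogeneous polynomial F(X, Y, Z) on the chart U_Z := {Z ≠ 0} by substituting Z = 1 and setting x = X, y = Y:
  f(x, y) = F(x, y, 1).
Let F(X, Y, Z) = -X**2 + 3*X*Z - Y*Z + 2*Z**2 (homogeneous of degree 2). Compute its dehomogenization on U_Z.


f(x, y) = -x**2 + 3*x - y + 2

On U_Z we set Z = 1. Each monomial c·X^i·Y^j·Z^k in F becomes c·x^i·y^j·1^k = c·x^i·y^j.
Substituting Z = 1: F(X, Y, 1) = -x**2 + 3*x - y + 2.
Note: deg(f) ≤ deg(F) = 2; strict inequality happens when F is divisible by Z (lost terms).


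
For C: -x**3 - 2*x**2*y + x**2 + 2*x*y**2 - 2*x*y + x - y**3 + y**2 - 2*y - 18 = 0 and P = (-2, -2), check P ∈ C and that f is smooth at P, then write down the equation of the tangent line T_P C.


Tangent line at P: -19*x - 6*y - 50 = 0.

Step 1: f(-2, -2) = 0, so P lies on C.
Step 2: partial derivatives
  f_x(x, y) = -3*x**2 - 4*x*y + 2*x + 2*y**2 - 2*y + 1, f_y(x, y) = -2*x**2 + 4*x*y - 2*x - 3*y**2 + 2*y - 2.
  f_x(P) = -19, f_y(P) = -6 (gradient nonzero, so P is smooth).
Step 3: tangent line at P: -19·(x − -2) + -6·(y − -2) = 0.
Expanding: -19*x - 6*y - 50 = 0.


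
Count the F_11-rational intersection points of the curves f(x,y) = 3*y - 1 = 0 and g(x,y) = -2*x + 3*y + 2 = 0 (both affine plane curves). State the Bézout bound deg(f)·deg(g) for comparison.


Common zeros: {(7, 4)}; count = 1; Bézout bound = 1.

deg(f) = 1, deg(g) = 1, so Bézout bound = 1.
Scan x ∈ F_11. For each x, list the y ∈ F_11 with f(x, y) ≡ 0 and those with g(x, y) ≡ 0 (mod 11); the common zeros in that column are the intersection.
  x = 0: f ≡ 0 at y ∈ {4}; g ≡ 0 at y ∈ {3}; common: ∅.
  x = 1: f ≡ 0 at y ∈ {4}; g ≡ 0 at y ∈ {0}; common: ∅.
  x = 2: f ≡ 0 at y ∈ {4}; g ≡ 0 at y ∈ {8}; common: ∅.
  x = 3: f ≡ 0 at y ∈ {4}; g ≡ 0 at y ∈ {5}; common: ∅.
  x = 4: f ≡ 0 at y ∈ {4}; g ≡ 0 at y ∈ {2}; common: ∅.
  x = 5: f ≡ 0 at y ∈ {4}; g ≡ 0 at y ∈ {10}; common: ∅.
  x = 6: f ≡ 0 at y ∈ {4}; g ≡ 0 at y ∈ {7}; common: ∅.
  x = 7: f ≡ 0 at y ∈ {4}; g ≡ 0 at y ∈ {4}; common: {4}.
  x = 8: f ≡ 0 at y ∈ {4}; g ≡ 0 at y ∈ {1}; common: ∅.
  x = 9: f ≡ 0 at y ∈ {4}; g ≡ 0 at y ∈ {9}; common: ∅.
  x = 10: f ≡ 0 at y ∈ {4}; g ≡ 0 at y ∈ {6}; common: ∅.
Collecting: common zeros = {(7, 4)}, so the count is 1.
Comparison with the Bézout bound: 1 ≤ 1 = deg(f)·deg(g), as expected for curves with no common component (the bound is attained).


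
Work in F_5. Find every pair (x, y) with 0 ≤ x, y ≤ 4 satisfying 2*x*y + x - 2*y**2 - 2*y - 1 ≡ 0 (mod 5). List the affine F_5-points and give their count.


Affine F_5-points: {(0, 1), (0, 3), (1, 0), (4, 4)}; count = 4.

For each of the 25 pairs (x, y) ∈ F_5², evaluate f(x, y) mod 5. Record the zeros.
  x = 0: [0↦4, 1↦0, 2↦2, 3↦0, 4↦4]  zeros at y ∈ {1, 3}
  x = 1: [0↦0, 1↦3, 2↦2, 3↦2, 4↦3]  zeros at y ∈ {0}
  x = 2: [0↦1, 1↦1, 2↦2, 3↦4, 4↦2]  zeros at y ∈ ∅
  x = 3: [0↦2, 1↦4, 2↦2, 3↦1, 4↦1]  zeros at y ∈ ∅
  x = 4: [0↦3, 1↦2, 2↦2, 3↦3, 4↦0]  zeros at y ∈ {4}
Collecting zeros: affine points = {(0, 1), (0, 3), (1, 0), (4, 4)}.
Total count |C(F_5)_aff| = 4.


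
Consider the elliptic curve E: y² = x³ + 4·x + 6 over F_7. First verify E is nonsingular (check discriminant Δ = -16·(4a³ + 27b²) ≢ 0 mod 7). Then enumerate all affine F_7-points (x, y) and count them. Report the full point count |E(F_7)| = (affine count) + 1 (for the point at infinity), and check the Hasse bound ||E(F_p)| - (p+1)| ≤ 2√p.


Affine points = {(1, 2), (1, 5), (2, 1), (2, 6), (4, 3), (4, 4), (5, 2), (5, 5), (6, 1), (6, 6)}; affine count = 10; |E(F_7)| = 11.

Discriminant check: Δ ∝ 4a³ + 27b² = 4·4³ + 27·6² = 4·64 + 27·36 ≡ 3 (mod 7). Nonzero ⇒ E is nonsingular.
For each x ∈ F_7, compute rhs = x³ + 4·x + 6 mod 7, then count y ∈ F_7 with y² ≡ rhs.
  x = 0: rhs = 6, matching y values: none (0 points).
  x = 1: rhs = 4, matching y values: 2, 5 (2 points).
  x = 2: rhs = 1, matching y values: 1, 6 (2 points).
  x = 3: rhs = 3, matching y values: none (0 points).
  x = 4: rhs = 2, matching y values: 3, 4 (2 points).
  x = 5: rhs = 4, matching y values: 2, 5 (2 points).
  x = 6: rhs = 1, matching y values: 1, 6 (2 points).
Total affine count: 10.
Full point count |E(F_7)| = 10 + 1 = 11.
Hasse bound: |11 − (7+1)| = |3| = 3 ≤ 2√7 ≈ 5.2915 ✓.


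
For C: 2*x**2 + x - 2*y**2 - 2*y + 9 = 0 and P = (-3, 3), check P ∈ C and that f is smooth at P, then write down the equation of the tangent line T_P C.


Tangent line at P: -11*x - 14*y + 9 = 0.

Step 1: f(-3, 3) = 0, so P lies on C.
Step 2: partial derivatives
  f_x(x, y) = 4*x + 1, f_y(x, y) = -4*y - 2.
  f_x(P) = -11, f_y(P) = -14 (gradient nonzero, so P is smooth).
Step 3: tangent line at P: -11·(x − -3) + -14·(y − 3) = 0.
Expanding: -11*x - 14*y + 9 = 0.


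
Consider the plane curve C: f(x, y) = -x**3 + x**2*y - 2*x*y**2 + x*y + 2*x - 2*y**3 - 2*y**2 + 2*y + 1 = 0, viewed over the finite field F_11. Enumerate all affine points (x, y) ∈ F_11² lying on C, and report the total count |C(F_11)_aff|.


Affine F_11-points: {(1, 1), (1, 2), (1, 6), (2, 5), (3, 4), (4, 0), (4, 6), (5, 8), (6, 2), (6, 5), (6, 8), (7, 3), (8, 0), (8, 5), (8, 8), (10, 0), (10, 1), (10, 10)}; count = 18.

For each of the 121 pairs (x, y) ∈ F_11², evaluate f(x, y) mod 11. Record the zeros.
  x = 0: [0↦1, 1↦10, 2↦3, 3↦1, 4↦3, 5↦8, 6↦4, 7↦1, 8↦9, 9↦5, 10↦10]  zeros at y ∈ ∅
  x = 1: [0↦2, 1↦0, 2↦0, 3↦1, 4↦2, 5↦2, 6↦0, 7↦6, 8↦8, 9↦5, 10↦7]  zeros at y ∈ {1, 2, 6}
  x = 2: [0↦8, 1↦8, 2↦6, 3↦1, 4↦3, 5↦0, 6↦2, 7↦8, 8↦6, 9↦6, 10↦7]  zeros at y ∈ {5}
  x = 3: [0↦2, 1↦6, 2↦4, 3↦6, 4↦0, 5↦7, 6↦4, 7↦1, 8↦8, 9↦2, 10↦4]  zeros at y ∈ {4}
  x = 4: [0↦0, 1↦10, 2↦10, 3↦10, 4↦9, 5↦6, 6↦0, 7↦1, 8↦8, 9↦9, 10↦3]  zeros at y ∈ {0, 6}
  x = 5: [0↦7, 1↦3, 2↦7, 3↦7, 4↦2, 5↦2, 6↦6, 7↦2, 8↦0, 9↦10, 10↦9]  zeros at y ∈ {8}
  x = 6: [0↦6, 1↦1, 2↦0, 3↦2, 4↦6, 5↦0, 6↦5, 7↦9, 8↦0, 9↦10, 10↦5]  zeros at y ∈ {2, 5, 8}
  x = 7: [0↦2, 1↦9, 2↦5, 3↦0, 4↦4, 5↦5, 6↦2, 7↦5, 8↦2, 9↦3, 10↦7]  zeros at y ∈ {3}
  x = 8: [0↦0, 1↦10, 2↦5, 3↦6, 4↦1, 5↦0, 6↦2, 7↦6, 8↦0, 9↦5, 10↦9]  zeros at y ∈ {0, 5, 8}
  x = 9: [0↦5, 1↦9, 2↦5, 3↦3, 4↦2, 5↦1, 6↦10, 7↦6, 8↦10, 9↦10, 10↦5]  zeros at y ∈ ∅
  x = 10: [0↦0, 1↦0, 2↦10, 3↦7, 4↦1, 5↦2, 6↦9, 7↦10, 8↦4, 9↦1, 10↦0]  zeros at y ∈ {0, 1, 10}
Collecting zeros: affine points = {(1, 1), (1, 2), (1, 6), (2, 5), (3, 4), (4, 0), (4, 6), (5, 8), (6, 2), (6, 5), (6, 8), (7, 3), (8, 0), (8, 5), (8, 8), (10, 0), (10, 1), (10, 10)}.
Total count |C(F_11)_aff| = 18.


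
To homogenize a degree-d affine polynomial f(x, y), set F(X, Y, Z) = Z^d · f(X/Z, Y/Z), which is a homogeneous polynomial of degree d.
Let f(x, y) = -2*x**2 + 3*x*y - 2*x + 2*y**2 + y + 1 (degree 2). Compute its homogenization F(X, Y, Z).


F(X, Y, Z) = -2*X**2 + 3*X*Y - 2*X*Z + 2*Y**2 + Y*Z + Z**2

deg(f) = 2.
Substitute x = X/Z, y = Y/Z into f, then multiply by Z^2.
  monomial -2·x^2·y^0 ↦ -2·X^2·Y^0·Z^0.
  monomial 3·x^1·y^1 ↦ 3·X^1·Y^1·Z^0.
  monomial -2·x^1·y^0 ↦ -2·X^1·Y^0·Z^1.
  monomial 2·x^0·y^2 ↦ 2·X^0·Y^2·Z^0.
  monomial 1·x^0·y^1 ↦ 1·X^0·Y^1·Z^1.
  monomial 1·x^0·y^0 ↦ 1·X^0·Y^0·Z^2.
Collecting: F(X, Y, Z) = -2*X**2 + 3*X*Y - 2*X*Z + 2*Y**2 + Y*Z + Z**2.


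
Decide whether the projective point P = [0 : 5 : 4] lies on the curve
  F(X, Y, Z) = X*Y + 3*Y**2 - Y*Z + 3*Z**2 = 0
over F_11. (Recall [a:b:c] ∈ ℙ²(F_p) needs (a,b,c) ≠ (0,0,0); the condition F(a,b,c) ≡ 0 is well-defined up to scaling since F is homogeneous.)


F(0,5,4) ≡ 4 (mod 11); P is NOT on the curve.

Evaluate F(0, 5, 4) term-by-term (mod 11).
  X*Y ↦ 1·0·5·1 = 0
  3*Y**2 ↦ 3·1·25·1 = 75
  -Y*Z ↦ -1·1·5·4 = -20
  3*Z**2 ↦ 3·1·1·16 = 48
Sum: F(0, 5, 4) = (0) + (75) + (-20) + (48) = 103.
Reducing mod 11: 103 ≡ 4 (mod 11).
Since F(a, b, c) ≡ 4 ≠ 0 (mod 11), P does NOT lie on the curve.


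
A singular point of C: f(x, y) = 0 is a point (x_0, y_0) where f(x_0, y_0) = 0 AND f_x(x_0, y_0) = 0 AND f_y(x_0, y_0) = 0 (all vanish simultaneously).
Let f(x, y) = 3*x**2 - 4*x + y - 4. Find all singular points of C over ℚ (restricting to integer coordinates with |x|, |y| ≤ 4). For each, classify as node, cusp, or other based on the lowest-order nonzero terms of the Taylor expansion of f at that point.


No singular points in the scanned grid; C is smooth there.

Compute partial derivatives:
  f_x = 6*x - 4.
  f_y = 1.
f_y = 1 is a nonzero constant, so f_y never vanishes: no point (x, y) can satisfy f = f_x = f_y = 0. In particular no (x, y) ∈ {−4, ..., 4}² is singular; the curve is smooth.


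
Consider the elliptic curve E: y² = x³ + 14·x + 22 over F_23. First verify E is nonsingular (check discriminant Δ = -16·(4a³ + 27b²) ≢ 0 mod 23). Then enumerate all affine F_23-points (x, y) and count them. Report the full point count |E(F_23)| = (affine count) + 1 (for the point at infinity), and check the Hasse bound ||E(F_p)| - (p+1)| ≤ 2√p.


Affine points = {(2, 9), (2, 14), (4, 2), (4, 21), (6, 0), (7, 7), (7, 16), (8, 5), (8, 18), (9, 7), (9, 16), (10, 9), (10, 14), (11, 9), (11, 14), (12, 3), (12, 20), (13, 3), (13, 20), (14, 8), (14, 15), (16, 8), (16, 15), (21, 3), (21, 20)}; affine count = 25; |E(F_23)| = 26.

Discriminant check: Δ ∝ 4a³ + 27b² = 4·14³ + 27·22² = 4·2744 + 27·484 ≡ 9 (mod 23). Nonzero ⇒ E is nonsingular.
For each x ∈ F_23, compute rhs = x³ + 14·x + 22 mod 23, then count y ∈ F_23 with y² ≡ rhs.
  x = 0: rhs = 22, matching y values: none (0 points).
  x = 1: rhs = 14, matching y values: none (0 points).
  x = 2: rhs = 12, matching y values: 9, 14 (2 points).
  x = 3: rhs = 22, matching y values: none (0 points).
  x = 4: rhs = 4, matching y values: 2, 21 (2 points).
  x = 5: rhs = 10, matching y values: none (0 points).
  x = 6: rhs = 0, matching y values: 0 (1 points).
  x = 7: rhs = 3, matching y values: 7, 16 (2 points).
  x = 8: rhs = 2, matching y values: 5, 18 (2 points).
  x = 9: rhs = 3, matching y values: 7, 16 (2 points).
  x = 10: rhs = 12, matching y values: 9, 14 (2 points).
  x = 11: rhs = 12, matching y values: 9, 14 (2 points).
  x = 12: rhs = 9, matching y values: 3, 20 (2 points).
  x = 13: rhs = 9, matching y values: 3, 20 (2 points).
  x = 14: rhs = 18, matching y values: 8, 15 (2 points).
  x = 15: rhs = 19, matching y values: none (0 points).
  x = 16: rhs = 18, matching y values: 8, 15 (2 points).
  x = 17: rhs = 21, matching y values: none (0 points).
  x = 18: rhs = 11, matching y values: none (0 points).
  x = 19: rhs = 17, matching y values: none (0 points).
  x = 20: rhs = 22, matching y values: none (0 points).
  x = 21: rhs = 9, matching y values: 3, 20 (2 points).
  x = 22: rhs = 7, matching y values: none (0 points).
Total affine count: 25.
Full point count |E(F_23)| = 25 + 1 = 26.
Hasse bound: |26 − (23+1)| = |2| = 2 ≤ 2√23 ≈ 9.5917 ✓.


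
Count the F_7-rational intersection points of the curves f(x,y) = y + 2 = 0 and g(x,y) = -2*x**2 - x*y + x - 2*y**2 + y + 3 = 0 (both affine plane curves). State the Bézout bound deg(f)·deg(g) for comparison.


Common zeros: {(0, 5), (5, 5)}; count = 2; Bézout bound = 2.

deg(f) = 1, deg(g) = 2, so Bézout bound = 2.
Scan x ∈ F_7. For each x, list the y ∈ F_7 with f(x, y) ≡ 0 and those with g(x, y) ≡ 0 (mod 7); the common zeros in that column are the intersection.
  x = 0: f ≡ 0 at y ∈ {5}; g ≡ 0 at y ∈ {5, 6}; common: {5}.
  x = 1: f ≡ 0 at y ∈ {5}; g ≡ 0 at y ∈ {1, 6}; common: ∅.
  x = 2: f ≡ 0 at y ∈ {5}; g ≡ 0 at y ∈ ∅; common: ∅.
  x = 3: f ≡ 0 at y ∈ {5}; g ≡ 0 at y ∈ ∅; common: ∅.
  x = 4: f ≡ 0 at y ∈ {5}; g ≡ 0 at y ∈ ∅; common: ∅.
  x = 5: f ≡ 0 at y ∈ {5}; g ≡ 0 at y ∈ {0, 5}; common: {5}.
  x = 6: f ≡ 0 at y ∈ {5}; g ≡ 0 at y ∈ {0, 1}; common: ∅.
Collecting: common zeros = {(0, 5), (5, 5)}, so the count is 2.
Comparison with the Bézout bound: 2 ≤ 2 = deg(f)·deg(g), as expected for curves with no common component (the bound is attained).


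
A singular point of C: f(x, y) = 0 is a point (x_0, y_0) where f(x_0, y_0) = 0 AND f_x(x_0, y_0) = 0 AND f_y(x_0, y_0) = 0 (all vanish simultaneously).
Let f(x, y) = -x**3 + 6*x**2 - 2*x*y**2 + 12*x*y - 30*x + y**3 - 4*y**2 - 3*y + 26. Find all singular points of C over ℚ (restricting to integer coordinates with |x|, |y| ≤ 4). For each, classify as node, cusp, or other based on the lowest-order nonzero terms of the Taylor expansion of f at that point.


Singular points: {(2, 3)}; classification: cusp.

Compute partial derivatives:
  f_x = -3*x**2 + 12*x - 2*y**2 + 12*y - 30.
  f_y = -4*x*y + 12*x + 3*y**2 - 8*y - 3.
Scan x_0 ∈ {−4, ..., 4}. For each x_0, f_y(x_0, y) is a polynomial in y; find its integer roots y ∈ {−4, ..., 4}, then test f_x and f at those candidates.
  x = -4: f_y(-4, y) = 3*y**2 + 8*y - 51; vanishes at y ∈ {3}. (-4, 3): f_x = -108 ≠ 0.
  x = -3: f_y(-3, y) = 3*y**2 + 4*y - 39; vanishes at y ∈ {3}. (-3, 3): f_x = -75 ≠ 0.
  x = -2: f_y(-2, y) = 3*y**2 - 27; vanishes at y ∈ {-3, 3}. (-2, -3): f_x = -120 ≠ 0; (-2, 3): f_x = -48 ≠ 0.
  x = -1: f_y(-1, y) = 3*y**2 - 4*y - 15; vanishes at y ∈ {3}. (-1, 3): f_x = -27 ≠ 0.
  x = 0: f_y(0, y) = 3*y**2 - 8*y - 3; vanishes at y ∈ {3}. (0, 3): f_x = -12 ≠ 0.
  x = 1: f_y(1, y) = 3*y**2 - 12*y + 9; vanishes at y ∈ {1, 3}. (1, 1): f_x = -11 ≠ 0; (1, 3): f_x = -3 ≠ 0.
  x = 2: f_y(2, y) = 3*y**2 - 16*y + 21; vanishes at y ∈ {3}. (2, 3): f_x = 0, f = 0 — SINGULAR.
  x = 3: f_y(3, y) = 3*y**2 - 20*y + 33; vanishes at y ∈ {3}. (3, 3): f_x = -3 ≠ 0.
  x = 4: f_y(4, y) = 3*y**2 - 24*y + 45; vanishes at y ∈ {3}. (4, 3): f_x = -12 ≠ 0.
Only singular point on the grid: (2, 3).
Classify: substitute x = 2 + u, y = 3 + v and expand: f = -u**3 - 2*u*v**2 + v**3 + v**2.
No constant or linear terms (consistent with a singular point). Quadratic part: v**2. Cubic part: -u**3 - 2*u*v**2 + v**3.
The quadratic part v**2 is a perfect square, so there is a single (double) tangent line v = 0, i.e. y = 3. Restricting the cubic part to that line (v = 0) leaves -u**3 ≠ 0, so f is not divisible by v and the branch is v² ≈ u**3 to lowest order — this is a cusp.
Classification: cusp.


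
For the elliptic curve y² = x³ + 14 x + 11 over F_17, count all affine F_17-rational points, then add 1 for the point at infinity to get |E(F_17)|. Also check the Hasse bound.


Affine points = {(1, 3), (1, 14), (2, 8), (2, 9), (5, 6), (5, 11), (9, 4), (9, 13), (11, 0), (15, 3), (15, 14), (16, 8), (16, 9)}; affine count = 13; |E(F_17)| = 14.

Discriminant check: Δ ∝ 4a³ + 27b² = 4·14³ + 27·11² = 4·2744 + 27·121 ≡ 14 (mod 17). Nonzero ⇒ E is nonsingular.
For each x ∈ F_17, compute rhs = x³ + 14·x + 11 mod 17, then count y ∈ F_17 with y² ≡ rhs.
  x = 0: rhs = 11, matching y values: none (0 points).
  x = 1: rhs = 9, matching y values: 3, 14 (2 points).
  x = 2: rhs = 13, matching y values: 8, 9 (2 points).
  x = 3: rhs = 12, matching y values: none (0 points).
  x = 4: rhs = 12, matching y values: none (0 points).
  x = 5: rhs = 2, matching y values: 6, 11 (2 points).
  x = 6: rhs = 5, matching y values: none (0 points).
  x = 7: rhs = 10, matching y values: none (0 points).
  x = 8: rhs = 6, matching y values: none (0 points).
  x = 9: rhs = 16, matching y values: 4, 13 (2 points).
  x = 10: rhs = 12, matching y values: none (0 points).
  x = 11: rhs = 0, matching y values: 0 (1 points).
  x = 12: rhs = 3, matching y values: none (0 points).
  x = 13: rhs = 10, matching y values: none (0 points).
  x = 14: rhs = 10, matching y values: none (0 points).
  x = 15: rhs = 9, matching y values: 3, 14 (2 points).
  x = 16: rhs = 13, matching y values: 8, 9 (2 points).
Total affine count: 13.
Full point count |E(F_17)| = 13 + 1 = 14.
Hasse bound: |14 − (17+1)| = |-4| = 4 ≤ 2√17 ≈ 8.2462 ✓.


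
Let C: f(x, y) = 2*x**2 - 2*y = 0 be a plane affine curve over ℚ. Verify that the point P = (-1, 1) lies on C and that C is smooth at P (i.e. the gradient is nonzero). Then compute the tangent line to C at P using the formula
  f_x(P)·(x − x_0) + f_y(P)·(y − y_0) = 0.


Tangent line at P: -4*x - 2*y - 2 = 0.

Step 1: f(-1, 1) = 0, so P lies on C.
Step 2: partial derivatives
  f_x(x, y) = 4*x, f_y(x, y) = -2.
  f_x(P) = -4, f_y(P) = -2 (gradient nonzero, so P is smooth).
Step 3: tangent line at P: -4·(x − -1) + -2·(y − 1) = 0.
Expanding: -4*x - 2*y - 2 = 0.


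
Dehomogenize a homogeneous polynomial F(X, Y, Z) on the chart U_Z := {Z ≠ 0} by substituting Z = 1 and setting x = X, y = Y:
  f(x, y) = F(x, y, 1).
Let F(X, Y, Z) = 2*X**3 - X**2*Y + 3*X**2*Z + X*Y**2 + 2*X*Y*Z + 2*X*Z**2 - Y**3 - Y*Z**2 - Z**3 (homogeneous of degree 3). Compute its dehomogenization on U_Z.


f(x, y) = 2*x**3 - x**2*y + 3*x**2 + x*y**2 + 2*x*y + 2*x - y**3 - y - 1

On U_Z we set Z = 1. Each monomial c·X^i·Y^j·Z^k in F becomes c·x^i·y^j·1^k = c·x^i·y^j.
Substituting Z = 1: F(X, Y, 1) = 2*x**3 - x**2*y + 3*x**2 + x*y**2 + 2*x*y + 2*x - y**3 - y - 1.
Note: deg(f) ≤ deg(F) = 3; strict inequality happens when F is divisible by Z (lost terms).


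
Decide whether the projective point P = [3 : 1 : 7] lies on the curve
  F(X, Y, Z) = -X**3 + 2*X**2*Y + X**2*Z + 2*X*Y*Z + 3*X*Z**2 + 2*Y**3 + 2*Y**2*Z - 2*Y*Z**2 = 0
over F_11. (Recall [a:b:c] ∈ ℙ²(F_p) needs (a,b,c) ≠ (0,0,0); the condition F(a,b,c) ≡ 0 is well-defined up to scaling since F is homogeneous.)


F(3,1,7) ≡ 4 (mod 11); P is NOT on the curve.

Evaluate F(3, 1, 7) term-by-term (mod 11).
  -X**3 ↦ -1·27·1·1 = -27
  2*X**2*Y ↦ 2·9·1·1 = 18
  X**2*Z ↦ 1·9·1·7 = 63
  2*X*Y*Z ↦ 2·3·1·7 = 42
  3*X*Z**2 ↦ 3·3·1·49 = 441
  2*Y**3 ↦ 2·1·1·1 = 2
  2*Y**2*Z ↦ 2·1·1·7 = 14
  -2*Y*Z**2 ↦ -2·1·1·49 = -98
Sum: F(3, 1, 7) = (-27) + (18) + (63) + (42) + (441) + (2) + (14) + (-98) = 455.
Reducing mod 11: 455 ≡ 4 (mod 11).
Since F(a, b, c) ≡ 4 ≠ 0 (mod 11), P does NOT lie on the curve.


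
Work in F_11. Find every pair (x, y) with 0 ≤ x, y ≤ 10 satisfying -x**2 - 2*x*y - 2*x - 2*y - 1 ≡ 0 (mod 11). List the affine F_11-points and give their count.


Affine F_11-points: {(0, 5), (1, 10), (2, 4), (3, 9), (4, 3), (5, 8), (6, 2), (7, 7), (8, 1), (9, 6), (10, 0), (10, 1), (10, 2), (10, 3), (10, 4), (10, 5), (10, 6), (10, 7), (10, 8), (10, 9), (10, 10)}; count = 21.

For each of the 121 pairs (x, y) ∈ F_11², evaluate f(x, y) mod 11. Record the zeros.
  x = 0: [0↦10, 1↦8, 2↦6, 3↦4, 4↦2, 5↦0, 6↦9, 7↦7, 8↦5, 9↦3, 10↦1]  zeros at y ∈ {5}
  x = 1: [0↦7, 1↦3, 2↦10, 3↦6, 4↦2, 5↦9, 6↦5, 7↦1, 8↦8, 9↦4, 10↦0]  zeros at y ∈ {10}
  x = 2: [0↦2, 1↦7, 2↦1, 3↦6, 4↦0, 5↦5, 6↦10, 7↦4, 8↦9, 9↦3, 10↦8]  zeros at y ∈ {4}
  x = 3: [0↦6, 1↦9, 2↦1, 3↦4, 4↦7, 5↦10, 6↦2, 7↦5, 8↦8, 9↦0, 10↦3]  zeros at y ∈ {9}
  x = 4: [0↦8, 1↦9, 2↦10, 3↦0, 4↦1, 5↦2, 6↦3, 7↦4, 8↦5, 9↦6, 10↦7]  zeros at y ∈ {3}
  x = 5: [0↦8, 1↦7, 2↦6, 3↦5, 4↦4, 5↦3, 6↦2, 7↦1, 8↦0, 9↦10, 10↦9]  zeros at y ∈ {8}
  x = 6: [0↦6, 1↦3, 2↦0, 3↦8, 4↦5, 5↦2, 6↦10, 7↦7, 8↦4, 9↦1, 10↦9]  zeros at y ∈ {2}
  x = 7: [0↦2, 1↦8, 2↦3, 3↦9, 4↦4, 5↦10, 6↦5, 7↦0, 8↦6, 9↦1, 10↦7]  zeros at y ∈ {7}
  x = 8: [0↦7, 1↦0, 2↦4, 3↦8, 4↦1, 5↦5, 6↦9, 7↦2, 8↦6, 9↦10, 10↦3]  zeros at y ∈ {1}
  x = 9: [0↦10, 1↦1, 2↦3, 3↦5, 4↦7, 5↦9, 6↦0, 7↦2, 8↦4, 9↦6, 10↦8]  zeros at y ∈ {6}
  x = 10: [0↦0, 1↦0, 2↦0, 3↦0, 4↦0, 5↦0, 6↦0, 7↦0, 8↦0, 9↦0, 10↦0]  zeros at y ∈ {0, 1, 2, 3, 4, 5, 6, 7, 8, 9, 10}
Collecting zeros: affine points = {(0, 5), (1, 10), (2, 4), (3, 9), (4, 3), (5, 8), (6, 2), (7, 7), (8, 1), (9, 6), (10, 0), (10, 1), (10, 2), (10, 3), (10, 4), (10, 5), (10, 6), (10, 7), (10, 8), (10, 9), (10, 10)}.
Total count |C(F_11)_aff| = 21.


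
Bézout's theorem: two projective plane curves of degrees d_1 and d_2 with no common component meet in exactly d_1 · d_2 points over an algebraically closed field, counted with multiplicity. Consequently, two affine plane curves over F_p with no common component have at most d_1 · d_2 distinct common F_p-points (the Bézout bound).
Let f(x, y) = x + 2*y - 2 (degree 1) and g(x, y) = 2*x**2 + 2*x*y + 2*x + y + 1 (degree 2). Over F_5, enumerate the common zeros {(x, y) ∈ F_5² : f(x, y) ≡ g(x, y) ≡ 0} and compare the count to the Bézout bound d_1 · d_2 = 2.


Common zeros: ∅; count = 0; Bézout bound = 2.

deg(f) = 1, deg(g) = 2, so Bézout bound = 2.
Scan x ∈ F_5. For each x, list the y ∈ F_5 with f(x, y) ≡ 0 and those with g(x, y) ≡ 0 (mod 5); the common zeros in that column are the intersection.
  x = 0: f ≡ 0 at y ∈ {1}; g ≡ 0 at y ∈ {4}; common: ∅.
  x = 1: f ≡ 0 at y ∈ {3}; g ≡ 0 at y ∈ {0}; common: ∅.
  x = 2: f ≡ 0 at y ∈ {0}; g ≡ 0 at y ∈ ∅; common: ∅.
  x = 3: f ≡ 0 at y ∈ {2}; g ≡ 0 at y ∈ {0}; common: ∅.
  x = 4: f ≡ 0 at y ∈ {4}; g ≡ 0 at y ∈ {1}; common: ∅.
Collecting: common zeros = ∅, so the count is 0.
Comparison with the Bézout bound: 0 ≤ 2 = deg(f)·deg(g), as expected for curves with no common component (the affine F_5-count falls short of the bound because intersections may lie at infinity, over extension fields, or carry multiplicity).


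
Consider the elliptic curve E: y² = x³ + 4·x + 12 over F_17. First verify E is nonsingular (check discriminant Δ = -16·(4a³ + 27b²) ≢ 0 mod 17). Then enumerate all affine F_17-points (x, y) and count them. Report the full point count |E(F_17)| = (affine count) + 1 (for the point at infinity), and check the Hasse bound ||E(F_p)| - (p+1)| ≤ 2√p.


Affine points = {(1, 0), (3, 0), (5, 2), (5, 15), (7, 3), (7, 14), (10, 7), (10, 10), (13, 0), (15, 8), (15, 9)}; affine count = 11; |E(F_17)| = 12.

Discriminant check: Δ ∝ 4a³ + 27b² = 4·4³ + 27·12² = 4·64 + 27·144 ≡ 13 (mod 17). Nonzero ⇒ E is nonsingular.
For each x ∈ F_17, compute rhs = x³ + 4·x + 12 mod 17, then count y ∈ F_17 with y² ≡ rhs.
  x = 0: rhs = 12, matching y values: none (0 points).
  x = 1: rhs = 0, matching y values: 0 (1 points).
  x = 2: rhs = 11, matching y values: none (0 points).
  x = 3: rhs = 0, matching y values: 0 (1 points).
  x = 4: rhs = 7, matching y values: none (0 points).
  x = 5: rhs = 4, matching y values: 2, 15 (2 points).
  x = 6: rhs = 14, matching y values: none (0 points).
  x = 7: rhs = 9, matching y values: 3, 14 (2 points).
  x = 8: rhs = 12, matching y values: none (0 points).
  x = 9: rhs = 12, matching y values: none (0 points).
  x = 10: rhs = 15, matching y values: 7, 10 (2 points).
  x = 11: rhs = 10, matching y values: none (0 points).
  x = 12: rhs = 3, matching y values: none (0 points).
  x = 13: rhs = 0, matching y values: 0 (1 points).
  x = 14: rhs = 7, matching y values: none (0 points).
  x = 15: rhs = 13, matching y values: 8, 9 (2 points).
  x = 16: rhs = 7, matching y values: none (0 points).
Total affine count: 11.
Full point count |E(F_17)| = 11 + 1 = 12.
Hasse bound: |12 − (17+1)| = |-6| = 6 ≤ 2√17 ≈ 8.2462 ✓.


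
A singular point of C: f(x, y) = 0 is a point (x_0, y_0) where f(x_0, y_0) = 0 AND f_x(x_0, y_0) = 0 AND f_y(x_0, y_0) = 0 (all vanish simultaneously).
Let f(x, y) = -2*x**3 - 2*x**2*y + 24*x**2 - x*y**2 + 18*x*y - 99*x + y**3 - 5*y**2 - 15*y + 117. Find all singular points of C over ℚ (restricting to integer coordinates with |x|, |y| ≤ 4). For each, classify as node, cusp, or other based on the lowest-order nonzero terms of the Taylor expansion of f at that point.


Singular points: {(3, 3)}; classification: cusp.

Compute partial derivatives:
  f_x = -6*x**2 - 4*x*y + 48*x - y**2 + 18*y - 99.
  f_y = -2*x**2 - 2*x*y + 18*x + 3*y**2 - 10*y - 15.
Scan x_0 ∈ {−4, ..., 4}. For each x_0, f_y(x_0, y) is a polynomial in y; find its integer roots y ∈ {−4, ..., 4}, then test f_x and f at those candidates.
  x = -4: f_y(-4, y) = 3*y**2 - 2*y - 119; no integer root y with |y| ≤ 4.
  x = -3: f_y(-3, y) = 3*y**2 - 4*y - 87; no integer root y with |y| ≤ 4.
  x = -2: f_y(-2, y) = 3*y**2 - 6*y - 59; no integer root y with |y| ≤ 4.
  x = -1: f_y(-1, y) = 3*y**2 - 8*y - 35; no integer root y with |y| ≤ 4.
  x = 0: f_y(0, y) = 3*y**2 - 10*y - 15; no integer root y with |y| ≤ 4.
  x = 1: f_y(1, y) = 3*y**2 - 12*y + 1; no integer root y with |y| ≤ 4.
  x = 2: f_y(2, y) = 3*y**2 - 14*y + 13; no integer root y with |y| ≤ 4.
  x = 3: f_y(3, y) = 3*y**2 - 16*y + 21; vanishes at y ∈ {3}. (3, 3): f_x = 0, f = 0 — SINGULAR.
  x = 4: f_y(4, y) = 3*y**2 - 18*y + 25; no integer root y with |y| ≤ 4.
Only singular point on the grid: (3, 3).
Classify: substitute x = 3 + u, y = 3 + v and expand: f = -2*u**3 - 2*u**2*v - u*v**2 + v**3 + v**2.
No constant or linear terms (consistent with a singular point). Quadratic part: v**2. Cubic part: -2*u**3 - 2*u**2*v - u*v**2 + v**3.
The quadratic part v**2 is a perfect square, so there is a single (double) tangent line v = 0, i.e. y = 3. Restricting the cubic part to that line (v = 0) leaves -2*u**3 ≠ 0, so f is not divisible by v and the branch is v² ≈ 2*u**3 to lowest order — this is a cusp.
Classification: cusp.


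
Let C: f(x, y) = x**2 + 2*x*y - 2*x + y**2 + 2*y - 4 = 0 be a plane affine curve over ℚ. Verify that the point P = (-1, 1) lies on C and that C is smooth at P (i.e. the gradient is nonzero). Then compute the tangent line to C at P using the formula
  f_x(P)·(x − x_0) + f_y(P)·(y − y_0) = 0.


Tangent line at P: -2*x + 2*y - 4 = 0.

Step 1: f(-1, 1) = 0, so P lies on C.
Step 2: partial derivatives
  f_x(x, y) = 2*x + 2*y - 2, f_y(x, y) = 2*x + 2*y + 2.
  f_x(P) = -2, f_y(P) = 2 (gradient nonzero, so P is smooth).
Step 3: tangent line at P: -2·(x − -1) + 2·(y − 1) = 0.
Expanding: -2*x + 2*y - 4 = 0.


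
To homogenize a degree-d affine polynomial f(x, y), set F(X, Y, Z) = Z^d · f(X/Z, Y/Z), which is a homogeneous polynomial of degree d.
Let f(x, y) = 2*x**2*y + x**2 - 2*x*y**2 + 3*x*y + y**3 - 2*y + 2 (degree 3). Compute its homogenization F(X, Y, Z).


F(X, Y, Z) = 2*X**2*Y + X**2*Z - 2*X*Y**2 + 3*X*Y*Z + Y**3 - 2*Y*Z**2 + 2*Z**3

deg(f) = 3.
Substitute x = X/Z, y = Y/Z into f, then multiply by Z^3.
  monomial 2·x^2·y^1 ↦ 2·X^2·Y^1·Z^0.
  monomial 1·x^2·y^0 ↦ 1·X^2·Y^0·Z^1.
  monomial -2·x^1·y^2 ↦ -2·X^1·Y^2·Z^0.
  monomial 3·x^1·y^1 ↦ 3·X^1·Y^1·Z^1.
  monomial 1·x^0·y^3 ↦ 1·X^0·Y^3·Z^0.
  monomial -2·x^0·y^1 ↦ -2·X^0·Y^1·Z^2.
  monomial 2·x^0·y^0 ↦ 2·X^0·Y^0·Z^3.
Collecting: F(X, Y, Z) = 2*X**2*Y + X**2*Z - 2*X*Y**2 + 3*X*Y*Z + Y**3 - 2*Y*Z**2 + 2*Z**3.


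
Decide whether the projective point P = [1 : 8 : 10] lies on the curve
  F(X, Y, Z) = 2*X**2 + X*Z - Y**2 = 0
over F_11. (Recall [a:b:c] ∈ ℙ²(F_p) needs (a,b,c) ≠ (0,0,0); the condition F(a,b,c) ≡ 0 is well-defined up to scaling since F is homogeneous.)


F(1,8,10) ≡ 3 (mod 11); P is NOT on the curve.

Evaluate F(1, 8, 10) term-by-term (mod 11).
  2*X**2 ↦ 2·1·1·1 = 2
  X*Z ↦ 1·1·1·10 = 10
  -Y**2 ↦ -1·1·64·1 = -64
Sum: F(1, 8, 10) = (2) + (10) + (-64) = -52.
Reducing mod 11: -52 ≡ 3 (mod 11).
Since F(a, b, c) ≡ 3 ≠ 0 (mod 11), P does NOT lie on the curve.


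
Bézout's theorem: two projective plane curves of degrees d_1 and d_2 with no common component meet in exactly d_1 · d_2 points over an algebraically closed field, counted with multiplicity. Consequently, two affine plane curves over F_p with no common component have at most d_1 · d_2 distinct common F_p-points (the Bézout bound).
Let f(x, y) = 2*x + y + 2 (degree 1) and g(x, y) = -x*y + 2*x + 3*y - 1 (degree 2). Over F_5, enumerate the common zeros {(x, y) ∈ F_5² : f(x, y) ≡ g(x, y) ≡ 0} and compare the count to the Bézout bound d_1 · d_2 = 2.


Common zeros: {(3, 2)}; count = 1; Bézout bound = 2.

deg(f) = 1, deg(g) = 2, so Bézout bound = 2.
Scan x ∈ F_5. For each x, list the y ∈ F_5 with f(x, y) ≡ 0 and those with g(x, y) ≡ 0 (mod 5); the common zeros in that column are the intersection.
  x = 0: f ≡ 0 at y ∈ {3}; g ≡ 0 at y ∈ {2}; common: ∅.
  x = 1: f ≡ 0 at y ∈ {1}; g ≡ 0 at y ∈ {2}; common: ∅.
  x = 2: f ≡ 0 at y ∈ {4}; g ≡ 0 at y ∈ {2}; common: ∅.
  x = 3: f ≡ 0 at y ∈ {2}; g ≡ 0 at y ∈ {0, 1, 2, 3, 4}; common: {2}.
  x = 4: f ≡ 0 at y ∈ {0}; g ≡ 0 at y ∈ {2}; common: ∅.
Collecting: common zeros = {(3, 2)}, so the count is 1.
Comparison with the Bézout bound: 1 ≤ 2 = deg(f)·deg(g), as expected for curves with no common component (the affine F_5-count falls short of the bound because intersections may lie at infinity, over extension fields, or carry multiplicity).


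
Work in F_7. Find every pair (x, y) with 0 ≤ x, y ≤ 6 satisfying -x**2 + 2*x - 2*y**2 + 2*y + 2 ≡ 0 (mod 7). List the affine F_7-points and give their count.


Affine F_7-points: {(1, 4)}; count = 1.

For each of the 49 pairs (x, y) ∈ F_7², evaluate f(x, y) mod 7. Record the zeros.
  x = 0: [0↦2, 1↦2, 2↦5, 3↦4, 4↦6, 5↦4, 6↦5]  zeros at y ∈ ∅
  x = 1: [0↦3, 1↦3, 2↦6, 3↦5, 4↦0, 5↦5, 6↦6]  zeros at y ∈ {4}
  x = 2: [0↦2, 1↦2, 2↦5, 3↦4, 4↦6, 5↦4, 6↦5]  zeros at y ∈ ∅
  x = 3: [0↦6, 1↦6, 2↦2, 3↦1, 4↦3, 5↦1, 6↦2]  zeros at y ∈ ∅
  x = 4: [0↦1, 1↦1, 2↦4, 3↦3, 4↦5, 5↦3, 6↦4]  zeros at y ∈ ∅
  x = 5: [0↦1, 1↦1, 2↦4, 3↦3, 4↦5, 5↦3, 6↦4]  zeros at y ∈ ∅
  x = 6: [0↦6, 1↦6, 2↦2, 3↦1, 4↦3, 5↦1, 6↦2]  zeros at y ∈ ∅
Collecting zeros: affine points = {(1, 4)}.
Total count |C(F_7)_aff| = 1.


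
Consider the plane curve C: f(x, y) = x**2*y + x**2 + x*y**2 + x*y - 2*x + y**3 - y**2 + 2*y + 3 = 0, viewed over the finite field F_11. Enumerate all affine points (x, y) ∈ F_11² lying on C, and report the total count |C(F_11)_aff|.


Affine F_11-points: {(0, 2), (1, 6), (2, 7), (3, 9), (4, 0), (4, 8), (5, 1), (5, 7), (5, 10), (6, 1), (6, 2), (6, 3), (8, 3), (8, 9), (9, 0), (9, 6), (9, 8)}; count = 17.

For each of the 121 pairs (x, y) ∈ F_11², evaluate f(x, y) mod 11. Record the zeros.
  x = 0: [0↦3, 1↦5, 2↦0, 3↦5, 4↦4, 5↦3, 6↦8, 7↦3, 8↦5, 9↦9, 10↦10]  zeros at y ∈ {2}
  x = 1: [0↦2, 1↦7, 2↦7, 3↦8, 4↦5, 5↦4, 6↦0, 7↦10, 8↦7, 9↦8, 10↦8]  zeros at y ∈ {6}
  x = 2: [0↦3, 1↦2, 2↦9, 3↦8, 4↦5, 5↦6, 6↦6, 7↦0, 8↦5, 9↦5, 10↦6]  zeros at y ∈ {7}
  x = 3: [0↦6, 1↦1, 2↦6, 3↦5, 4↦4, 5↦9, 6↦4, 7↦6, 8↦10, 9↦0, 10↦4]  zeros at y ∈ {9}
  x = 4: [0↦0, 1↦4, 2↦9, 3↦10, 4↦2, 5↦2, 6↦5, 7↦6, 8↦0, 9↦4, 10↦2]  zeros at y ∈ {0, 8}
  x = 5: [0↦7, 1↦0, 2↦7, 3↦1, 4↦10, 5↦7, 6↦9, 7↦0, 8↦8, 9↦6, 10↦0]  zeros at y ∈ {1, 7, 10}
  x = 6: [0↦5, 1↦0, 2↦0, 3↦0, 4↦6, 5↦2, 6↦5, 7↦10, 8↦1, 9↦6, 10↦9]  zeros at y ∈ {1, 2, 3}
  x = 7: [0↦5, 1↦4, 2↦10, 3↦7, 4↦1, 5↦9, 6↦4, 7↦3, 8↦1, 9↦4, 10↦7]  zeros at y ∈ ∅
  x = 8: [0↦7, 1↦1, 2↦4, 3↦0, 4↦6, 5↦6, 6↦6, 7↦1, 8↦8, 9↦0, 10↦5]  zeros at y ∈ {3, 9}
  x = 9: [0↦0, 1↦2, 2↦4, 3↦1, 4↦10, 5↦4, 6↦0, 7↦4, 8↦0, 9↦5, 10↦3]  zeros at y ∈ {0, 6, 8}
  x = 10: [0↦6, 1↦7, 2↦10, 3↦10, 4↦2, 5↦3, 6↦8, 7↦1, 8↦10, 9↦8, 10↦1]  zeros at y ∈ ∅
Collecting zeros: affine points = {(0, 2), (1, 6), (2, 7), (3, 9), (4, 0), (4, 8), (5, 1), (5, 7), (5, 10), (6, 1), (6, 2), (6, 3), (8, 3), (8, 9), (9, 0), (9, 6), (9, 8)}.
Total count |C(F_11)_aff| = 17.


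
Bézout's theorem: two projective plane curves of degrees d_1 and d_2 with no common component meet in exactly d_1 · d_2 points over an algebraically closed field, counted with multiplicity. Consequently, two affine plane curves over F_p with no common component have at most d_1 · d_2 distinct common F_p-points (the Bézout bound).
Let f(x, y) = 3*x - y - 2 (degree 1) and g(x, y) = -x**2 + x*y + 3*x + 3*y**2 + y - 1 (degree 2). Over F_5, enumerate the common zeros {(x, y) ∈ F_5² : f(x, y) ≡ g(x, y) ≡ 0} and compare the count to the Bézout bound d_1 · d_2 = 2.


Common zeros: {(4, 0)}; count = 1; Bézout bound = 2.

deg(f) = 1, deg(g) = 2, so Bézout bound = 2.
Scan x ∈ F_5. For each x, list the y ∈ F_5 with f(x, y) ≡ 0 and those with g(x, y) ≡ 0 (mod 5); the common zeros in that column are the intersection.
  x = 0: f ≡ 0 at y ∈ {3}; g ≡ 0 at y ∈ ∅; common: ∅.
  x = 1: f ≡ 0 at y ∈ {1}; g ≡ 0 at y ∈ ∅; common: ∅.
  x = 2: f ≡ 0 at y ∈ {4}; g ≡ 0 at y ∈ ∅; common: ∅.
  x = 3: f ≡ 0 at y ∈ {2}; g ≡ 0 at y ∈ ∅; common: ∅.
  x = 4: f ≡ 0 at y ∈ {0}; g ≡ 0 at y ∈ {0}; common: {0}.
Collecting: common zeros = {(4, 0)}, so the count is 1.
Comparison with the Bézout bound: 1 ≤ 2 = deg(f)·deg(g), as expected for curves with no common component (the affine F_5-count falls short of the bound because intersections may lie at infinity, over extension fields, or carry multiplicity).


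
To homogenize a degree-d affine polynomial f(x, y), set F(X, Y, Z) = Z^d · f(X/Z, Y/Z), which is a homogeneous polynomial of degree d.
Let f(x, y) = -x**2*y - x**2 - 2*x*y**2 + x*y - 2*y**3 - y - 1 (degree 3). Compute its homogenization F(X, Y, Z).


F(X, Y, Z) = -X**2*Y - X**2*Z - 2*X*Y**2 + X*Y*Z - 2*Y**3 - Y*Z**2 - Z**3

deg(f) = 3.
Substitute x = X/Z, y = Y/Z into f, then multiply by Z^3.
  monomial -1·x^2·y^1 ↦ -1·X^2·Y^1·Z^0.
  monomial -1·x^2·y^0 ↦ -1·X^2·Y^0·Z^1.
  monomial -2·x^1·y^2 ↦ -2·X^1·Y^2·Z^0.
  monomial 1·x^1·y^1 ↦ 1·X^1·Y^1·Z^1.
  monomial -2·x^0·y^3 ↦ -2·X^0·Y^3·Z^0.
  monomial -1·x^0·y^1 ↦ -1·X^0·Y^1·Z^2.
  monomial -1·x^0·y^0 ↦ -1·X^0·Y^0·Z^3.
Collecting: F(X, Y, Z) = -X**2*Y - X**2*Z - 2*X*Y**2 + X*Y*Z - 2*Y**3 - Y*Z**2 - Z**3.


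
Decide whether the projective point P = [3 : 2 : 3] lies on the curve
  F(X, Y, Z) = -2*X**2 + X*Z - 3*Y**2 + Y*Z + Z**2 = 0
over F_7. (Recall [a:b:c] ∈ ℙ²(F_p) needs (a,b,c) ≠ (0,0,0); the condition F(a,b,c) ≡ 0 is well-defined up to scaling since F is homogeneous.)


F(3,2,3) ≡ 1 (mod 7); P is NOT on the curve.

Evaluate F(3, 2, 3) term-by-term (mod 7).
  -2*X**2 ↦ -2·9·1·1 = -18
  X*Z ↦ 1·3·1·3 = 9
  -3*Y**2 ↦ -3·1·4·1 = -12
  Y*Z ↦ 1·1·2·3 = 6
  Z**2 ↦ 1·1·1·9 = 9
Sum: F(3, 2, 3) = (-18) + (9) + (-12) + (6) + (9) = -6.
Reducing mod 7: -6 ≡ 1 (mod 7).
Since F(a, b, c) ≡ 1 ≠ 0 (mod 7), P does NOT lie on the curve.


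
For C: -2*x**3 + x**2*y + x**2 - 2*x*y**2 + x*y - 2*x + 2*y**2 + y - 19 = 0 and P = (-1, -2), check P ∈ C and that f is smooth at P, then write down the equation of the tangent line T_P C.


Tangent line at P: -16*x - 15*y - 46 = 0.

Step 1: f(-1, -2) = 0, so P lies on C.
Step 2: partial derivatives
  f_x(x, y) = -6*x**2 + 2*x*y + 2*x - 2*y**2 + y - 2, f_y(x, y) = x**2 - 4*x*y + x + 4*y + 1.
  f_x(P) = -16, f_y(P) = -15 (gradient nonzero, so P is smooth).
Step 3: tangent line at P: -16·(x − -1) + -15·(y − -2) = 0.
Expanding: -16*x - 15*y - 46 = 0.


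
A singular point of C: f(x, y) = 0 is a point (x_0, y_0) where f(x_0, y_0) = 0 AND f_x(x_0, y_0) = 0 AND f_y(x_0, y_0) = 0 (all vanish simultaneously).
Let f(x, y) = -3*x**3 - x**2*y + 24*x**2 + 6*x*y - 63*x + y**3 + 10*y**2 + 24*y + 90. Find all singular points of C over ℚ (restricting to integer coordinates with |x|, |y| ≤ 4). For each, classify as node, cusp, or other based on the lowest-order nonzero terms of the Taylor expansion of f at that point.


Singular points: {(3, -3)}; classification: cusp.

Compute partial derivatives:
  f_x = -9*x**2 - 2*x*y + 48*x + 6*y - 63.
  f_y = -x**2 + 6*x + 3*y**2 + 20*y + 24.
Scan x_0 ∈ {−4, ..., 4}. For each x_0, f_y(x_0, y) is a polynomial in y; find its integer roots y ∈ {−4, ..., 4}, then test f_x and f at those candidates.
  x = -4: f_y(-4, y) = 3*y**2 + 20*y - 16; no integer root y with |y| ≤ 4.
  x = -3: f_y(-3, y) = 3*y**2 + 20*y - 3; no integer root y with |y| ≤ 4.
  x = -2: f_y(-2, y) = 3*y**2 + 20*y + 8; no integer root y with |y| ≤ 4.
  x = -1: f_y(-1, y) = 3*y**2 + 20*y + 17; vanishes at y ∈ {-1}. (-1, -1): f_x = -128 ≠ 0.
  x = 0: f_y(0, y) = 3*y**2 + 20*y + 24; no integer root y with |y| ≤ 4.
  x = 1: f_y(1, y) = 3*y**2 + 20*y + 29; no integer root y with |y| ≤ 4.
  x = 2: f_y(2, y) = 3*y**2 + 20*y + 32; vanishes at y ∈ {-4}. (2, -4): f_x = -11 ≠ 0.
  x = 3: f_y(3, y) = 3*y**2 + 20*y + 33; vanishes at y ∈ {-3}. (3, -3): f_x = 0, f = 0 — SINGULAR.
  x = 4: f_y(4, y) = 3*y**2 + 20*y + 32; vanishes at y ∈ {-4}. (4, -4): f_x = -7 ≠ 0.
Only singular point on the grid: (3, -3).
Classify: substitute x = 3 + u, y = -3 + v and expand: f = -3*u**3 - u**2*v + v**3 + v**2.
No constant or linear terms (consistent with a singular point). Quadratic part: v**2. Cubic part: -3*u**3 - u**2*v + v**3.
The quadratic part v**2 is a perfect square, so there is a single (double) tangent line v = 0, i.e. y = -3. Restricting the cubic part to that line (v = 0) leaves -3*u**3 ≠ 0, so f is not divisible by v and the branch is v² ≈ 3*u**3 to lowest order — this is a cusp.
Classification: cusp.


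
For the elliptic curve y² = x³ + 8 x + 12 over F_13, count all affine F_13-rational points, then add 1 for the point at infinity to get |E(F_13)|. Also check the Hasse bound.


Affine points = {(0, 5), (0, 8), (2, 6), (2, 7), (4, 2), (4, 11), (6, 4), (6, 9), (8, 4), (8, 9), (10, 0), (11, 1), (11, 12), (12, 4), (12, 9)}; affine count = 15; |E(F_13)| = 16.

Discriminant check: Δ ∝ 4a³ + 27b² = 4·8³ + 27·12² = 4·512 + 27·144 ≡ 8 (mod 13). Nonzero ⇒ E is nonsingular.
For each x ∈ F_13, compute rhs = x³ + 8·x + 12 mod 13, then count y ∈ F_13 with y² ≡ rhs.
  x = 0: rhs = 12, matching y values: 5, 8 (2 points).
  x = 1: rhs = 8, matching y values: none (0 points).
  x = 2: rhs = 10, matching y values: 6, 7 (2 points).
  x = 3: rhs = 11, matching y values: none (0 points).
  x = 4: rhs = 4, matching y values: 2, 11 (2 points).
  x = 5: rhs = 8, matching y values: none (0 points).
  x = 6: rhs = 3, matching y values: 4, 9 (2 points).
  x = 7: rhs = 8, matching y values: none (0 points).
  x = 8: rhs = 3, matching y values: 4, 9 (2 points).
  x = 9: rhs = 7, matching y values: none (0 points).
  x = 10: rhs = 0, matching y values: 0 (1 points).
  x = 11: rhs = 1, matching y values: 1, 12 (2 points).
  x = 12: rhs = 3, matching y values: 4, 9 (2 points).
Total affine count: 15.
Full point count |E(F_13)| = 15 + 1 = 16.
Hasse bound: |16 − (13+1)| = |2| = 2 ≤ 2√13 ≈ 7.2111 ✓.
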